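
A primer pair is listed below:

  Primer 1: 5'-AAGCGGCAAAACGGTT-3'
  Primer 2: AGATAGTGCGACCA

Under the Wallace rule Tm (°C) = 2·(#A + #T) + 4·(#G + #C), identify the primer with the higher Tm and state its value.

Primer 1: A+T=8, G+C=8 → Tm = 2(8)+4(8) = 48°C
Primer 2: A+T=7, G+C=7 → Tm = 2(7)+4(7) = 42°C
48°C vs 42°C → primer 1 is higher.

Primer 1, 48°C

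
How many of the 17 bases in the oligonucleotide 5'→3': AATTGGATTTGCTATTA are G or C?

4

Counting bases: C=1, G=3, A=5, T=8
Total G or C: 3 + 1 = 4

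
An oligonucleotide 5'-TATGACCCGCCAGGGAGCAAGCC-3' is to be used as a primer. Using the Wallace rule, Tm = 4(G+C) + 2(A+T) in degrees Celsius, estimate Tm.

76°C

Counting bases: C=8, G=7, T=2, A=6
AT pairs contribute 8, GC pairs contribute 15.
Tm = 2(8) + 4(15) = 16 + 60 = 76°C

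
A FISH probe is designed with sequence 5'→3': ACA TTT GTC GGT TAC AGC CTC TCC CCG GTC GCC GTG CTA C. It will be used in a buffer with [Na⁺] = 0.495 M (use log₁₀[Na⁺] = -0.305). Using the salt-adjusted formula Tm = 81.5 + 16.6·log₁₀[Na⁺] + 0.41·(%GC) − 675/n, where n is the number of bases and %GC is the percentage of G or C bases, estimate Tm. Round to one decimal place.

84.2°C

Length n = 40. Counting bases: G=9, A=5, T=11, C=15
G+C = 24, so %GC = 24/40 × 100 = 60%
Salt term: 16.6 × (-0.305) = -5.063
GC term: 0.41 × 60 = 24.6; length term: −675/40 = −16.875
Tm = 81.5 + (-5.063) + 24.6 − 16.875 = 84.162 → 84.2°C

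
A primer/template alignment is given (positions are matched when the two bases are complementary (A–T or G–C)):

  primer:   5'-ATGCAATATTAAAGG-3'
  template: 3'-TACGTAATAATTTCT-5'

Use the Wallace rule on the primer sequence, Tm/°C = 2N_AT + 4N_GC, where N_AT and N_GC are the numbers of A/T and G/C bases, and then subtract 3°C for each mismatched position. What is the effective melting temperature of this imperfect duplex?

Primer base counts: A=7, T=4, G=3, C=1 → A+T=11, G+C=4
Perfect-match Tm = 2(11) + 4(4) = 22 + 16 = 38°C
Mismatches (positions where the bases are not complementary): 2 (at positions 6, 15)
Effective Tm = 38 − 2×3 = 38 − 6 = 32°C

32°C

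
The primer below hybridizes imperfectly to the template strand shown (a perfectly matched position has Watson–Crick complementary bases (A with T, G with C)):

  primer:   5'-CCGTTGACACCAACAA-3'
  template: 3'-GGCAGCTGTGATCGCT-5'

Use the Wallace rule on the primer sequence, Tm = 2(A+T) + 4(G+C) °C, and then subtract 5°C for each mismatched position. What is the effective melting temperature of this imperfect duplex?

28°C

Primer base counts: A=6, T=2, G=2, C=6 → A+T=8, G+C=8
Perfect-match Tm = 2(8) + 4(8) = 16 + 32 = 48°C
Mismatches (positions where the bases are not complementary): 4 (at positions 5, 11, 13, 15)
Effective Tm = 48 − 4×5 = 48 − 20 = 28°C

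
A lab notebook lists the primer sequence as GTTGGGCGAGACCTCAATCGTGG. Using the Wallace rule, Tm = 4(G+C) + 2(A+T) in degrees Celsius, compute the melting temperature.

74°C

Scanning the sequence gives A=4, C=5, G=9, T=5.
AT pairs contribute 9, GC pairs contribute 14.
Tm = 4·14 + 2·9 = 56 + 18 = 74°C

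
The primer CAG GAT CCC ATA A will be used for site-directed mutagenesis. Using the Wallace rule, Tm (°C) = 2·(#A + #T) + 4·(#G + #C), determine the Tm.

38°C

Counting bases: A=5, T=2, G=2, C=4
A+T = 7, G+C = 6
Tm = 2×7 + 4×6 = 38°C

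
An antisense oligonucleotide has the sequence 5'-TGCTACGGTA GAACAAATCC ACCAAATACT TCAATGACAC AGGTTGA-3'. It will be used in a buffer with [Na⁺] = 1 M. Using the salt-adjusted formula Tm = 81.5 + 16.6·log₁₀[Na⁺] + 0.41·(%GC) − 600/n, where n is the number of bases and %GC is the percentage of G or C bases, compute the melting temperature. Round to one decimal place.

Length n = 47. Counting bases: G=8, A=18, T=10, C=11
G+C = 19, so %GC = 19/47 × 100 = 40.426%
Salt term: 16.6 × (0) = 0
GC term: 0.41 × 40.426 = 16.575; length term: −600/47 = −12.766
Tm = 81.5 + (0) + 16.575 − 12.766 = 85.309 → 85.3°C

85.3°C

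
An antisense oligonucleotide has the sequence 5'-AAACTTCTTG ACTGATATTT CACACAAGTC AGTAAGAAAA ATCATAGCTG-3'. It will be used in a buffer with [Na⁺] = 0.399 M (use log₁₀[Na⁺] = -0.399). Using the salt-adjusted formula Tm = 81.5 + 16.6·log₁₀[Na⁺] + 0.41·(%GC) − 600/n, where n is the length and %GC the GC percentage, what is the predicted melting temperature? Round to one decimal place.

76.0°C

Length n = 50. Scanning the sequence gives T=14, A=20, C=9, G=7.
G+C = 16, so %GC = 16/50 × 100 = 32%
Salt term: 16.6 × (-0.399) = -6.623
GC term: 0.41 × 32 = 13.12; length term: −600/50 = −12
Tm = 81.5 + (-6.623) + 13.12 − 12 = 75.997 → 76.0°C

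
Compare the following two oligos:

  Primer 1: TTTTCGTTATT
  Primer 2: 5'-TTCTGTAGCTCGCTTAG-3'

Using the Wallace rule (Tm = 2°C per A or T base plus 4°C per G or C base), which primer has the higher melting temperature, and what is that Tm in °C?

Primer 1: A+T=9, G+C=2 → Tm = 2(9)+4(2) = 26°C
Primer 2: A+T=9, G+C=8 → Tm = 2(9)+4(8) = 50°C
26°C vs 50°C → primer 2 is higher.

Primer 2, 50°C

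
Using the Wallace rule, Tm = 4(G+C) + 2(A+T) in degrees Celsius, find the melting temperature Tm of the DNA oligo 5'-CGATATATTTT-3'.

26°C

Scanning the sequence gives A=3, T=6, C=1, G=1.
A+T = 9, G+C = 2
Tm = 2×9 + 4×2 = 26°C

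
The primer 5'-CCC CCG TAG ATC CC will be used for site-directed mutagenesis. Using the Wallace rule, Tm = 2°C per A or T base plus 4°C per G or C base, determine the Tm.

48°C

Scanning the sequence gives A=2, T=2, G=2, C=8.
AT pairs contribute 4, GC pairs contribute 10.
Tm = 2×4 + 4×10 = 48°C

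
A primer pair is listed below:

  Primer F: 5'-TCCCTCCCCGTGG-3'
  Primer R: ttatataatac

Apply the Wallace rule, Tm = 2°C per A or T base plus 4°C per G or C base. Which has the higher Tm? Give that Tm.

Primer F: A+T=3, G+C=10 → Tm = 2(3)+4(10) = 46°C
Primer R: A+T=10, G+C=1 → Tm = 2(10)+4(1) = 24°C
46°C vs 24°C → primer F is higher.

Primer F, 46°C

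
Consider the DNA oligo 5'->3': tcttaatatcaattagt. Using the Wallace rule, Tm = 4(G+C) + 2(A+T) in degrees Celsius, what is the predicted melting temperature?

40°C

Base counts: G=1, C=2, T=8, A=6
So N_AT = 14 and N_GC = 3.
Tm = 2×14 + 4×3 = 40°C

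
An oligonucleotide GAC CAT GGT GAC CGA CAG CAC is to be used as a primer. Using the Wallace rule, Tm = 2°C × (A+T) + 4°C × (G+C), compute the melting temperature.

68°C

Counting bases: T=2, A=6, G=6, C=7
AT pairs contribute 8, GC pairs contribute 13.
Tm = 2×8 + 4×13 = 68°C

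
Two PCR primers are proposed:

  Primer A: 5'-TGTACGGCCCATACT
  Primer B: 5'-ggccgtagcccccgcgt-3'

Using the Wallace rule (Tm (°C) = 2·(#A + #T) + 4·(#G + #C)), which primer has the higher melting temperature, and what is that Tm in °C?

Primer A: A+T=7, G+C=8 → Tm = 2(7)+4(8) = 46°C
Primer B: A+T=3, G+C=14 → Tm = 2(3)+4(14) = 62°C
46°C vs 62°C → primer B is higher.

Primer B, 62°C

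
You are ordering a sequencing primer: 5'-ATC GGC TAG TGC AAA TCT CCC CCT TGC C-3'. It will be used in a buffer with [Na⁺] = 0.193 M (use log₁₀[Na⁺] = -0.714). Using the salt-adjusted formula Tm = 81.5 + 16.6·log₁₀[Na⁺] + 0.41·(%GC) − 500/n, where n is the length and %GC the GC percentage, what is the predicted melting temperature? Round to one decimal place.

Length n = 28. Counting bases: T=7, G=5, A=5, C=11
G+C = 16, so %GC = 16/28 × 100 = 57.143%
Salt term: 16.6 × (-0.714) = -11.852
GC term: 0.41 × 57.143 = 23.429; length term: −500/28 = −17.857
Tm = 81.5 + (-11.852) + 23.429 − 17.857 = 75.22 → 75.2°C

75.2°C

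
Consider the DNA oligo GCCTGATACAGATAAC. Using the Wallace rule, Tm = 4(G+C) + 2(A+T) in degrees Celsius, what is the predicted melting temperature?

46°C

Base counts: A=6, C=4, G=3, T=3
So N_AT = 9 and N_GC = 7.
Tm = 4·7 + 2·9 = 28 + 18 = 46°C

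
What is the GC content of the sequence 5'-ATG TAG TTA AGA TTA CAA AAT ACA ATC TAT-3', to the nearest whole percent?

Base counts: T=10, C=3, G=3, A=14
G+C = 3 + 3 = 6 out of 30 bases
%GC = 6/30 × 100 = 20% ≈ 20%

20%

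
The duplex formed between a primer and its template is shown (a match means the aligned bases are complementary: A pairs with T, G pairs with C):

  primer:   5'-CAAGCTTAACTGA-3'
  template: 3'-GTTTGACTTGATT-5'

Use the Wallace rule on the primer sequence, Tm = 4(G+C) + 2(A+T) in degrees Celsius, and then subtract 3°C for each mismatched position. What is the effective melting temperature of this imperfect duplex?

27°C

Primer base counts: A=5, T=3, G=2, C=3 → A+T=8, G+C=5
Perfect-match Tm = 2(8) + 4(5) = 16 + 20 = 36°C
Mismatches (positions where the bases are not complementary): 3 (at positions 4, 7, 12)
Effective Tm = 36 − 3×3 = 36 − 9 = 27°C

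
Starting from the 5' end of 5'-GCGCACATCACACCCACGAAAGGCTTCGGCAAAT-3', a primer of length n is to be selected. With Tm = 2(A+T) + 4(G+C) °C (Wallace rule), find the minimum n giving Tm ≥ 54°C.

n = 17

First 16 bases: GCGCACATCACACCCA → Tm = 52°C (< 54°C)
First 17 bases: GCGCACATCACACCCAC → Tm = 56°C (≥ 54°C)
Since every base adds ≥2°C, Tm only increases with n, so the threshold is first crossed at n = 17.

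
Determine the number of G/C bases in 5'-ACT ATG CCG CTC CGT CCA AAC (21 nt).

Counting bases: T=4, C=9, A=5, G=3
G+C = 3 + 9 = 12

12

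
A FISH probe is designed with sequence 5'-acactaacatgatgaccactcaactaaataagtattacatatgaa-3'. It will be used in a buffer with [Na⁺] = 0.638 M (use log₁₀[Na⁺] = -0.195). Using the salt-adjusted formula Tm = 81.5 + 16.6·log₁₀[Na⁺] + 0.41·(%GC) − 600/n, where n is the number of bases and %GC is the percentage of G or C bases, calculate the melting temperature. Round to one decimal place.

Length n = 45. Counting bases: C=9, A=21, G=4, T=11
G+C = 13, so %GC = 13/45 × 100 = 28.889%
Salt term: 16.6 × (-0.195) = -3.237
GC term: 0.41 × 28.889 = 11.844; length term: −600/45 = −13.333
Tm = 81.5 + (-3.237) + 11.844 − 13.333 = 76.774 → 76.8°C

76.8°C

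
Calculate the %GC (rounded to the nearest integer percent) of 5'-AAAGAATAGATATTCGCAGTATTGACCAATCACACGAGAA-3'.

35%

Counting bases: A=18, G=7, T=8, C=7
G+C = 7 + 7 = 14 out of 40 bases
%GC = 14/40 × 100 = 35% ≈ 35%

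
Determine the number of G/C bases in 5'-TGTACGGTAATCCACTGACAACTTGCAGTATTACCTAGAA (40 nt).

16

Base counts: G=7, C=9, T=11, A=13
G+C = 7 + 9 = 16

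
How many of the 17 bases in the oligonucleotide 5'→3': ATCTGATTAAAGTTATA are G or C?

3

Base counts: G=2, C=1, T=7, A=7
Total G or C: 2 + 1 = 3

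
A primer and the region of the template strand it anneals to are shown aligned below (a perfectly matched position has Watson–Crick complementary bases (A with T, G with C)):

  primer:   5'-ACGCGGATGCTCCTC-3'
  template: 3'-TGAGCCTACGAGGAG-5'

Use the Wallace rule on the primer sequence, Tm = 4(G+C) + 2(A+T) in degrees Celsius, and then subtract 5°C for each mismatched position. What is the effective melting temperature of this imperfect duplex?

Primer base counts: A=2, T=3, G=4, C=6 → A+T=5, G+C=10
Perfect-match Tm = 2(5) + 4(10) = 10 + 40 = 50°C
Mismatches (positions where the bases are not complementary): 1 (at position 3)
Effective Tm = 50 − 1×5 = 50 − 5 = 45°C

45°C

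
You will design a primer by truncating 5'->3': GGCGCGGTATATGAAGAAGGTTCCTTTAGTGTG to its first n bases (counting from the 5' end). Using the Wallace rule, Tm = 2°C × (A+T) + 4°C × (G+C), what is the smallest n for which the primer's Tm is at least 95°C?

First 32 bases: GGCGCGGTATATGAAGAAGGTTCCTTTAGTGT → Tm = 94°C (< 95°C)
First 33 bases: GGCGCGGTATATGAAGAAGGTTCCTTTAGTGTG → Tm = 98°C (≥ 95°C)
Each additional base adds 2°C (A/T) or 4°C (G/C), so Tm is non-decreasing in n; n = 33 is the first length to reach 95°C.

n = 33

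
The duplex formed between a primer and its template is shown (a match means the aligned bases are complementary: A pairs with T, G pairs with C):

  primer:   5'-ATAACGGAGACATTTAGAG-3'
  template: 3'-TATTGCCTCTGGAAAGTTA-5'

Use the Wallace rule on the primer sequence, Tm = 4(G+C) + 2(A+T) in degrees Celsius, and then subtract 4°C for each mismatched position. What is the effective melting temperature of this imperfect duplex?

36°C

Primer base counts: A=8, T=4, G=5, C=2 → A+T=12, G+C=7
Perfect-match Tm = 2(12) + 4(7) = 24 + 28 = 52°C
Mismatches (positions where the bases are not complementary): 4 (at positions 12, 16, 17, 19)
Effective Tm = 52 − 4×4 = 52 − 16 = 36°C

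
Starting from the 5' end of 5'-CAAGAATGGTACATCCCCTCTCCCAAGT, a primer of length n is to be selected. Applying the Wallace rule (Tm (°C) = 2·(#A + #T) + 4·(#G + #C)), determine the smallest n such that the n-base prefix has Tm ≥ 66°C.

n = 22

First 21 bases: CAAGAATGGTACATCCCCTCT → Tm = 62°C (< 66°C)
First 22 bases: CAAGAATGGTACATCCCCTCTC → Tm = 66°C (≥ 66°C)
Since every base adds ≥2°C, Tm only increases with n, so the threshold is first crossed at n = 22.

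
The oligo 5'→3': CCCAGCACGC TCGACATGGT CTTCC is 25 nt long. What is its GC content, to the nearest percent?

64%

T=5, A=4, C=11, G=5
G+C = 5 + 11 = 16 out of 25 bases
%GC = 16/25 × 100 = 64% ≈ 64%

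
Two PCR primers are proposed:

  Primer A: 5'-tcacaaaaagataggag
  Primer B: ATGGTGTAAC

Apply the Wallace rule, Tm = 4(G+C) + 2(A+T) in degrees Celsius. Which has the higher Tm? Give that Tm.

Primer A: A+T=11, G+C=6 → Tm = 2(11)+4(6) = 46°C
Primer B: A+T=6, G+C=4 → Tm = 2(6)+4(4) = 28°C
46°C vs 28°C → primer A is higher.

Primer A, 46°C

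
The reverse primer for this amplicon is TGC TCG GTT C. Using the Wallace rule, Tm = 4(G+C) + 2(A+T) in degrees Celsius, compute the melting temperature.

Base counts: A=0, G=3, T=4, C=3
AT pairs contribute 4, GC pairs contribute 6.
Tm = 4·6 + 2·4 = 24 + 8 = 32°C

32°C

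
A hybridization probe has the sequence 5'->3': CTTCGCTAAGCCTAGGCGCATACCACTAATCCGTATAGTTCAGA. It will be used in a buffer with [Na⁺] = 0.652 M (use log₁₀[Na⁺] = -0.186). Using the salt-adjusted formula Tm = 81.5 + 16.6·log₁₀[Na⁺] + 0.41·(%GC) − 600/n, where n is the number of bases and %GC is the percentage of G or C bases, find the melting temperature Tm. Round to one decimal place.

Length n = 44. Counting bases: C=13, G=8, T=11, A=12
G+C = 21, so %GC = 21/44 × 100 = 47.727%
Salt term: 16.6 × (-0.186) = -3.088
GC term: 0.41 × 47.727 = 19.568; length term: −600/44 = −13.636
Tm = 81.5 + (-3.088) + 19.568 − 13.636 = 84.344 → 84.3°C

84.3°C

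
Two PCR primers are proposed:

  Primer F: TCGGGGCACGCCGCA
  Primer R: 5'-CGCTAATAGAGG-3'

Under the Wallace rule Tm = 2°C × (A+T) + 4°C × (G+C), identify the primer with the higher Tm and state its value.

Primer F, 54°C

Primer F: A+T=3, G+C=12 → Tm = 2(3)+4(12) = 54°C
Primer R: A+T=6, G+C=6 → Tm = 2(6)+4(6) = 36°C
54°C vs 36°C → primer F is higher.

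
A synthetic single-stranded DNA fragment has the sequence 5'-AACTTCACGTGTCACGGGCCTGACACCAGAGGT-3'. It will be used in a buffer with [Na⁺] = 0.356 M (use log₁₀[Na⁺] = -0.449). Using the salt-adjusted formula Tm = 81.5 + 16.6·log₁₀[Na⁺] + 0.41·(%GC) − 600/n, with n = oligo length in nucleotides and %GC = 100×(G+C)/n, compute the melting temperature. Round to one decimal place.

Length n = 33. Scanning the sequence gives A=8, C=10, G=9, T=6.
G+C = 19, so %GC = 19/33 × 100 = 57.576%
Salt term: 16.6 × (-0.449) = -7.453
GC term: 0.41 × 57.576 = 23.606; length term: −600/33 = −18.182
Tm = 81.5 + (-7.453) + 23.606 − 18.182 = 79.471 → 79.5°C

79.5°C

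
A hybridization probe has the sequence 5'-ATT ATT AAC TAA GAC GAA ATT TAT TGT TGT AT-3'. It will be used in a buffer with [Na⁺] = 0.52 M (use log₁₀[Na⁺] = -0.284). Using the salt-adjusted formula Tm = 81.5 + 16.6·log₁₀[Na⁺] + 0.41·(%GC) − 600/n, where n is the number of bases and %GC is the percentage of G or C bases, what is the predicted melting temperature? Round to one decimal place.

Length n = 32. Scanning the sequence gives T=14, A=12, C=2, G=4.
G+C = 6, so %GC = 6/32 × 100 = 18.75%
Salt term: 16.6 × (-0.284) = -4.714
GC term: 0.41 × 18.75 = 7.687; length term: −600/32 = −18.75
Tm = 81.5 + (-4.714) + 7.687 − 18.75 = 65.723 → 65.7°C

65.7°C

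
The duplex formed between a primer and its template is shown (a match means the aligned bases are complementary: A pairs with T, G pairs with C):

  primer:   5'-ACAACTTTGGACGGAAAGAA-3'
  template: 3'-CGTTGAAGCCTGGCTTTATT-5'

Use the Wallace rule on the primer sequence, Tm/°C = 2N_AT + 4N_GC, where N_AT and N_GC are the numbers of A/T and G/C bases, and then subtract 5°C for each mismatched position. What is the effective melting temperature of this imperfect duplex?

Primer base counts: A=9, T=3, G=5, C=3 → A+T=12, G+C=8
Perfect-match Tm = 2(12) + 4(8) = 24 + 32 = 56°C
Mismatches (positions where the bases are not complementary): 4 (at positions 1, 8, 13, 18)
Effective Tm = 56 − 4×5 = 56 − 20 = 36°C

36°C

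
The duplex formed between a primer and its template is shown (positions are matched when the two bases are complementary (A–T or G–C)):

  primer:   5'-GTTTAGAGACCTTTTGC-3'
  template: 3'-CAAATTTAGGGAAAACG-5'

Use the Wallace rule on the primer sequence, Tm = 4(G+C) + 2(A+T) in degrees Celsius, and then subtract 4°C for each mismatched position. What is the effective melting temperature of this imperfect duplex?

36°C

Primer base counts: A=3, T=7, G=4, C=3 → A+T=10, G+C=7
Perfect-match Tm = 2(10) + 4(7) = 20 + 28 = 48°C
Mismatches (positions where the bases are not complementary): 3 (at positions 6, 8, 9)
Effective Tm = 48 − 3×4 = 48 − 12 = 36°C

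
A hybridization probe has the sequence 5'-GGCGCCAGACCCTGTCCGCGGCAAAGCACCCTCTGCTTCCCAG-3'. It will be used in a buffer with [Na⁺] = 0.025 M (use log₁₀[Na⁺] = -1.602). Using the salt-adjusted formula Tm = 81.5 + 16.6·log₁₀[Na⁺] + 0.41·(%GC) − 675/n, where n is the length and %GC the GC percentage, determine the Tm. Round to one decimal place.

67.8°C

Length n = 43. Counting bases: A=7, G=11, C=19, T=6
G+C = 30, so %GC = 30/43 × 100 = 69.767%
Salt term: 16.6 × (-1.602) = -26.593
GC term: 0.41 × 69.767 = 28.604; length term: −675/43 = −15.698
Tm = 81.5 + (-26.593) + 28.604 − 15.698 = 67.813 → 67.8°C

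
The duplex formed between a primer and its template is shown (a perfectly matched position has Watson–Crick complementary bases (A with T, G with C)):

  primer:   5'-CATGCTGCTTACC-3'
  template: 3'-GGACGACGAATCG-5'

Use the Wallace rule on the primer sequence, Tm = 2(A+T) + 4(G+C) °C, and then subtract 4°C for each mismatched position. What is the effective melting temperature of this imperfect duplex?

32°C

Primer base counts: A=2, T=4, G=2, C=5 → A+T=6, G+C=7
Perfect-match Tm = 2(6) + 4(7) = 12 + 28 = 40°C
Mismatches (positions where the bases are not complementary): 2 (at positions 2, 12)
Effective Tm = 40 − 2×4 = 40 − 8 = 32°C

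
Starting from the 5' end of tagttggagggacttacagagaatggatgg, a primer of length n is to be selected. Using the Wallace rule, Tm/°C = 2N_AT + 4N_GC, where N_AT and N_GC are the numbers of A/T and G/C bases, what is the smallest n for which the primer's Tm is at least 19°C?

First 6 bases: TAGTTG → Tm = 16°C (< 19°C)
First 7 bases: TAGTTGG → Tm = 20°C (≥ 19°C)
Since every base adds ≥2°C, Tm only increases with n, so the threshold is first crossed at n = 7.

n = 7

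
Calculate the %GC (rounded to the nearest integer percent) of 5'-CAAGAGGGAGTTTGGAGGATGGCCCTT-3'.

Counting bases: G=11, A=6, C=4, T=6
G+C = 11 + 4 = 15 out of 27 bases
%GC = 15/27 × 100 = 55.56% ≈ 56%

56%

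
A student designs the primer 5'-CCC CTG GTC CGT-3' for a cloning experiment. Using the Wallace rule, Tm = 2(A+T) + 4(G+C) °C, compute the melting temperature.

T=3, A=0, G=3, C=6
AT pairs contribute 3, GC pairs contribute 9.
Tm = 2(3) + 4(9) = 6 + 36 = 42°C

42°C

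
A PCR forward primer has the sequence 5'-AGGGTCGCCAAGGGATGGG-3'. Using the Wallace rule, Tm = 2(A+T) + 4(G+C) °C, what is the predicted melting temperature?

A=4, T=2, C=3, G=10
AT pairs contribute 6, GC pairs contribute 13.
Tm = 4·13 + 2·6 = 52 + 12 = 64°C

64°C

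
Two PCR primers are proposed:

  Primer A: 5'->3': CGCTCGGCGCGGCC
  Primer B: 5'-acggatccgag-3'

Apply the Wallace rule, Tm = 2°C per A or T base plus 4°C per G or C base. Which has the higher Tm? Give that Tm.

Primer A: A+T=1, G+C=13 → Tm = 2(1)+4(13) = 54°C
Primer B: A+T=4, G+C=7 → Tm = 2(4)+4(7) = 36°C
54°C vs 36°C → primer A is higher.

Primer A, 54°C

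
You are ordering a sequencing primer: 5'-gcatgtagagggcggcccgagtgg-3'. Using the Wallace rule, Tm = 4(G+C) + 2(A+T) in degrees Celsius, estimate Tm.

82°C

Base counts: T=3, G=12, A=4, C=5
A+T = 7, G+C = 17
Tm = 2×7 + 4×17 = 82°C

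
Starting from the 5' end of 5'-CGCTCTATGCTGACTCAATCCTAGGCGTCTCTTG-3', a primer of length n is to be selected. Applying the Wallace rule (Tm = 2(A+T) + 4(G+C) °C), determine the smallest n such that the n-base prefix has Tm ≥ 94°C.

First 30 bases: CGCTCTATGCTGACTCAATCCTAGGCGTCT → Tm = 92°C (< 94°C)
First 31 bases: CGCTCTATGCTGACTCAATCCTAGGCGTCTC → Tm = 96°C (≥ 94°C)
Each additional base adds 2°C (A/T) or 4°C (G/C), so Tm is non-decreasing in n; n = 31 is the first length to reach 94°C.

n = 31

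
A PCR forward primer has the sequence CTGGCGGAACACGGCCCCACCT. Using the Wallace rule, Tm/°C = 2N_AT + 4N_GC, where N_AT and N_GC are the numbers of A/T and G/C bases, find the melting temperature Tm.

Scanning the sequence gives T=2, C=10, G=6, A=4.
So N_AT = 6 and N_GC = 16.
Tm = 4·16 + 2·6 = 64 + 12 = 76°C

76°C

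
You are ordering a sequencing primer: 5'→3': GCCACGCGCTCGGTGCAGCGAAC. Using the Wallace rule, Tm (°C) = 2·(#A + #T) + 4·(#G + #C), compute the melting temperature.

80°C

A=4, C=9, G=8, T=2
AT pairs contribute 6, GC pairs contribute 17.
Tm = 4·17 + 2·6 = 68 + 12 = 80°C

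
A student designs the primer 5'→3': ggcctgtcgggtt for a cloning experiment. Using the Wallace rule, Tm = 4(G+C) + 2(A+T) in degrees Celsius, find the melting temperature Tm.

44°C

Counting bases: A=0, C=3, G=6, T=4
So N_AT = 4 and N_GC = 9.
Tm = 2(4) + 4(9) = 8 + 36 = 44°C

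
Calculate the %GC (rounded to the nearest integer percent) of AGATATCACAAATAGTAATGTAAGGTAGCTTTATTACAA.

Base counts: C=4, A=17, T=12, G=6
G+C = 6 + 4 = 10 out of 39 bases
%GC = 10/39 × 100 = 25.64% ≈ 26%

26%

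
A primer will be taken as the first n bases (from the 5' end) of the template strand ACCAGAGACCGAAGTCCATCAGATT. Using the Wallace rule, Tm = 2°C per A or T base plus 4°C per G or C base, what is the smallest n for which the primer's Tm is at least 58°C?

n = 19

First 18 bases: ACCAGAGACCGAAGTCCA → Tm = 56°C (< 58°C)
First 19 bases: ACCAGAGACCGAAGTCCAT → Tm = 58°C (≥ 58°C)
Each additional base adds 2°C (A/T) or 4°C (G/C), so Tm is non-decreasing in n; n = 19 is the first length to reach 58°C.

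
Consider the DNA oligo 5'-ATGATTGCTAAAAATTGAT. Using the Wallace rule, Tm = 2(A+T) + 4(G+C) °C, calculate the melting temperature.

Counting bases: C=1, A=8, G=3, T=7
AT pairs contribute 15, GC pairs contribute 4.
Tm = 2×15 + 4×4 = 46°C

46°C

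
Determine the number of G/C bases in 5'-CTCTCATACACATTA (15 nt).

5

G=0, C=5, T=5, A=5
Total G or C: 0 + 5 = 5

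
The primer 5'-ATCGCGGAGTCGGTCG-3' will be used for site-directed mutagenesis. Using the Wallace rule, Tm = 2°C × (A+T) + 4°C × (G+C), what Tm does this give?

54°C

Counting bases: A=2, G=7, C=4, T=3
So N_AT = 5 and N_GC = 11.
Tm = 2×5 + 4×11 = 54°C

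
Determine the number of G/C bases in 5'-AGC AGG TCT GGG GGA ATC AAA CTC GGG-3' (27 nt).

16

Scanning the sequence gives C=5, A=7, G=11, T=4.
G+C = 11 + 5 = 16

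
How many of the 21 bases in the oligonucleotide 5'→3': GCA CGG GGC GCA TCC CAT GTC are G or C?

15

Counting bases: C=8, G=7, T=3, A=3
Total G or C: 7 + 8 = 15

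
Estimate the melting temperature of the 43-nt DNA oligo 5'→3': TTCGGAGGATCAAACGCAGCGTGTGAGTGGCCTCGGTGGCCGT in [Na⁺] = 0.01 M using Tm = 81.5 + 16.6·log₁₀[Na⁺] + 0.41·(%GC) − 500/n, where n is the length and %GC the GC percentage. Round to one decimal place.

Length n = 43. Scanning the sequence gives G=17, C=10, T=9, A=7.
G+C = 27, so %GC = 27/43 × 100 = 62.791%
Salt term: 16.6 × (-2) = -33.2
GC term: 0.41 × 62.791 = 25.744; length term: −500/43 = −11.628
Tm = 81.5 + (-33.2) + 25.744 − 11.628 = 62.416 → 62.4°C

62.4°C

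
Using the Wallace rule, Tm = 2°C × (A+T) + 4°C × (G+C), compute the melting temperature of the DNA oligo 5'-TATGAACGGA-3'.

28°C

Counting bases: G=3, T=2, A=4, C=1
AT pairs contribute 6, GC pairs contribute 4.
Tm = 2×6 + 4×4 = 28°C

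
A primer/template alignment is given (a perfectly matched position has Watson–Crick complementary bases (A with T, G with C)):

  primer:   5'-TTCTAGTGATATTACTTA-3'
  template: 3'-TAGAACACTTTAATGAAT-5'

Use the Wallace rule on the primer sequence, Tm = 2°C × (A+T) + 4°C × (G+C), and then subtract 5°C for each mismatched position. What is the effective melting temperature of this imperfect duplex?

29°C

Primer base counts: A=5, T=9, G=2, C=2 → A+T=14, G+C=4
Perfect-match Tm = 2(14) + 4(4) = 28 + 16 = 44°C
Mismatches (positions where the bases are not complementary): 3 (at positions 1, 5, 10)
Effective Tm = 44 − 3×5 = 44 − 15 = 29°C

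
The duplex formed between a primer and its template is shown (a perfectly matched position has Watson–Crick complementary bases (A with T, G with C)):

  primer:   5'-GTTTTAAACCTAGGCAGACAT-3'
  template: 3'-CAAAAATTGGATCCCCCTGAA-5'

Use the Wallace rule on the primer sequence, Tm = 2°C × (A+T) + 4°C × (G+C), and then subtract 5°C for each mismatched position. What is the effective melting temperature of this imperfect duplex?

38°C

Primer base counts: A=7, T=6, G=4, C=4 → A+T=13, G+C=8
Perfect-match Tm = 2(13) + 4(8) = 26 + 32 = 58°C
Mismatches (positions where the bases are not complementary): 4 (at positions 6, 15, 16, 20)
Effective Tm = 58 − 4×5 = 58 − 20 = 38°C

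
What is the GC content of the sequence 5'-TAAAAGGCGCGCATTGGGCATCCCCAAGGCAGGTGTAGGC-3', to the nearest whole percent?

60%

Counting bases: A=10, C=10, T=6, G=14
G+C = 14 + 10 = 24 out of 40 bases
%GC = 24/40 × 100 = 60% ≈ 60%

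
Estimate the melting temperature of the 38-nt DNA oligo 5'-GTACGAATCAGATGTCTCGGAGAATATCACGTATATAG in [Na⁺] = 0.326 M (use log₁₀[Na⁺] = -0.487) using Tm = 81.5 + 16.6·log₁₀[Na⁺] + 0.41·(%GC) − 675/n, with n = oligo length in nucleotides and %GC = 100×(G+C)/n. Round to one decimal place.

Length n = 38. A=13, T=10, C=6, G=9
G+C = 15, so %GC = 15/38 × 100 = 39.474%
Salt term: 16.6 × (-0.487) = -8.084
GC term: 0.41 × 39.474 = 16.184; length term: −675/38 = −17.763
Tm = 81.5 + (-8.084) + 16.184 − 17.763 = 71.837 → 71.8°C

71.8°C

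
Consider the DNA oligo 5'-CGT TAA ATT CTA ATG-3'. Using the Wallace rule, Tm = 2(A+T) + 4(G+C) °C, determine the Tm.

38°C

Counting bases: T=6, A=5, C=2, G=2
A+T = 11, G+C = 4
Tm = 2×11 + 4×4 = 38°C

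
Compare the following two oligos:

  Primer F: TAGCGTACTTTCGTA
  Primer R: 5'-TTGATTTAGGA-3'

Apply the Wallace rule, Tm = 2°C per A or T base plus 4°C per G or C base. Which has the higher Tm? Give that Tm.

Primer F, 42°C

Primer F: A+T=9, G+C=6 → Tm = 2(9)+4(6) = 42°C
Primer R: A+T=8, G+C=3 → Tm = 2(8)+4(3) = 28°C
42°C vs 28°C → primer F is higher.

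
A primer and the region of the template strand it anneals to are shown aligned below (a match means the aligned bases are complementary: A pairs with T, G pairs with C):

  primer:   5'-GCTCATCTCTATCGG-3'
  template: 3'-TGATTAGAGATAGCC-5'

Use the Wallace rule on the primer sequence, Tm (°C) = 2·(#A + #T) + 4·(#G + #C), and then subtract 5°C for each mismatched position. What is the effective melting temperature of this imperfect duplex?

Primer base counts: A=2, T=5, G=3, C=5 → A+T=7, G+C=8
Perfect-match Tm = 2(7) + 4(8) = 14 + 32 = 46°C
Mismatches (positions where the bases are not complementary): 2 (at positions 1, 4)
Effective Tm = 46 − 2×5 = 46 − 10 = 36°C

36°C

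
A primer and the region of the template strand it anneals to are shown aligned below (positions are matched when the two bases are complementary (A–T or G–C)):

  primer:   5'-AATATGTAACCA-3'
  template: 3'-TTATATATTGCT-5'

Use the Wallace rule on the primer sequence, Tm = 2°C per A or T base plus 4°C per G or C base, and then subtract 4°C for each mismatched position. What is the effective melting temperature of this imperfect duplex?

Primer base counts: A=6, T=3, G=1, C=2 → A+T=9, G+C=3
Perfect-match Tm = 2(9) + 4(3) = 18 + 12 = 30°C
Mismatches (positions where the bases are not complementary): 2 (at positions 6, 11)
Effective Tm = 30 − 2×4 = 30 − 8 = 22°C

22°C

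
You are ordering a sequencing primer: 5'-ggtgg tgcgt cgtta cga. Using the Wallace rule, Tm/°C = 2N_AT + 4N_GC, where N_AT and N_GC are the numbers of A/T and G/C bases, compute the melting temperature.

58°C

Counting bases: C=3, T=5, G=8, A=2
A+T = 7, G+C = 11
Tm = 4·11 + 2·7 = 44 + 14 = 58°C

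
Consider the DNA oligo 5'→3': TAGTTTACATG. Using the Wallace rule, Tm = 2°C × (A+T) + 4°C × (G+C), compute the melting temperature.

Counting bases: C=1, G=2, A=3, T=5
AT pairs contribute 8, GC pairs contribute 3.
Tm = 2(8) + 4(3) = 16 + 12 = 28°C

28°C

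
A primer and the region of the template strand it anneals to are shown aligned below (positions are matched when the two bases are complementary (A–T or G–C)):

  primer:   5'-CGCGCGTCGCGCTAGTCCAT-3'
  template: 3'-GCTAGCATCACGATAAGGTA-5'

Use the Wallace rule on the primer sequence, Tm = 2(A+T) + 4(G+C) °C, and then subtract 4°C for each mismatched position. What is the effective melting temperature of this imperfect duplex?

Primer base counts: A=2, T=4, G=6, C=8 → A+T=6, G+C=14
Perfect-match Tm = 2(6) + 4(14) = 12 + 56 = 68°C
Mismatches (positions where the bases are not complementary): 5 (at positions 3, 4, 8, 10, 15)
Effective Tm = 68 − 5×4 = 68 − 20 = 48°C

48°C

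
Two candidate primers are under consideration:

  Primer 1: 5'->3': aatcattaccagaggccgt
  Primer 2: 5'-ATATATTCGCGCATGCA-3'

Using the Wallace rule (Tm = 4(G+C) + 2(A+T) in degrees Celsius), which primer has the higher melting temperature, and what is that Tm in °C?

Primer 1: A+T=10, G+C=9 → Tm = 2(10)+4(9) = 56°C
Primer 2: A+T=10, G+C=7 → Tm = 2(10)+4(7) = 48°C
56°C vs 48°C → primer 1 is higher.

Primer 1, 56°C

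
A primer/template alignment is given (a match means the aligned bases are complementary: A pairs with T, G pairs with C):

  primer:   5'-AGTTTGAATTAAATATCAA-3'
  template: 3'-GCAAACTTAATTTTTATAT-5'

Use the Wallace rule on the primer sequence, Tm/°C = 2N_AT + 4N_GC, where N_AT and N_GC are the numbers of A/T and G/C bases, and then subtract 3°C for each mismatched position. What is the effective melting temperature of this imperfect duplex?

32°C

Primer base counts: A=9, T=7, G=2, C=1 → A+T=16, G+C=3
Perfect-match Tm = 2(16) + 4(3) = 32 + 12 = 44°C
Mismatches (positions where the bases are not complementary): 4 (at positions 1, 14, 17, 18)
Effective Tm = 44 − 4×3 = 44 − 12 = 32°C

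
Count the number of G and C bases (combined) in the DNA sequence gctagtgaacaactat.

Base counts: T=4, G=3, A=6, C=3
G+C = 3 + 3 = 6

6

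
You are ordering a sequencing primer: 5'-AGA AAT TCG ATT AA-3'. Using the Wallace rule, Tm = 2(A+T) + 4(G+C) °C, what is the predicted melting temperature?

Scanning the sequence gives A=7, C=1, T=4, G=2.
AT pairs contribute 11, GC pairs contribute 3.
Tm = 2×11 + 4×3 = 34°C

34°C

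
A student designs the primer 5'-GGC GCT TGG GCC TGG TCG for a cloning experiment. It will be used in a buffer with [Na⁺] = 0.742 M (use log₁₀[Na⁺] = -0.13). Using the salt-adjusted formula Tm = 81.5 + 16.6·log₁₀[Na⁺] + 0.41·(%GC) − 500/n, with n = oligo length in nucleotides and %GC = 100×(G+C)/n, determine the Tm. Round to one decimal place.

83.5°C

Length n = 18. Scanning the sequence gives C=5, G=9, A=0, T=4.
G+C = 14, so %GC = 14/18 × 100 = 77.778%
Salt term: 16.6 × (-0.13) = -2.158
GC term: 0.41 × 77.778 = 31.889; length term: −500/18 = −27.778
Tm = 81.5 + (-2.158) + 31.889 − 27.778 = 83.453 → 83.5°C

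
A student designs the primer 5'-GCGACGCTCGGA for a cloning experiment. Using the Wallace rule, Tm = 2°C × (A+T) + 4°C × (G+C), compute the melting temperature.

42°C

Scanning the sequence gives C=4, T=1, A=2, G=5.
AT pairs contribute 3, GC pairs contribute 9.
Tm = 4·9 + 2·3 = 36 + 6 = 42°C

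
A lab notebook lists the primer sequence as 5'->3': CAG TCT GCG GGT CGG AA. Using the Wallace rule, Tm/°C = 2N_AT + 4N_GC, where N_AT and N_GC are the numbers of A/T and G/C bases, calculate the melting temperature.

Scanning the sequence gives G=7, T=3, A=3, C=4.
A+T = 6, G+C = 11
Tm = 2(6) + 4(11) = 12 + 44 = 56°C

56°C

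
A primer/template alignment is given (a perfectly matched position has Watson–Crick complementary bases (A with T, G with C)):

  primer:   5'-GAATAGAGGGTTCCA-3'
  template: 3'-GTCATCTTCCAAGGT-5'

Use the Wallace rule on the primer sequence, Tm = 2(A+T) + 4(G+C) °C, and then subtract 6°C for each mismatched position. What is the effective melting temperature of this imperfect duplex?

26°C

Primer base counts: A=5, T=3, G=5, C=2 → A+T=8, G+C=7
Perfect-match Tm = 2(8) + 4(7) = 16 + 28 = 44°C
Mismatches (positions where the bases are not complementary): 3 (at positions 1, 3, 8)
Effective Tm = 44 − 3×6 = 44 − 18 = 26°C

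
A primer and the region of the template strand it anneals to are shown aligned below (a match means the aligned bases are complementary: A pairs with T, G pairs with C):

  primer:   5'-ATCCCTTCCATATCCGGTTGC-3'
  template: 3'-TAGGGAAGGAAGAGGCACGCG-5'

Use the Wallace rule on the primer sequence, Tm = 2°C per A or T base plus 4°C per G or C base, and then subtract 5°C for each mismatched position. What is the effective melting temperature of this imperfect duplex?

Primer base counts: A=3, T=7, G=3, C=8 → A+T=10, G+C=11
Perfect-match Tm = 2(10) + 4(11) = 20 + 44 = 64°C
Mismatches (positions where the bases are not complementary): 5 (at positions 10, 12, 17, 18, 19)
Effective Tm = 64 − 5×5 = 64 − 25 = 39°C

39°C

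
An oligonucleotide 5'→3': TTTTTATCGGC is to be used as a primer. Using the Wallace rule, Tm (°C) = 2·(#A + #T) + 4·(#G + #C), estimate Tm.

Counting bases: G=2, A=1, T=6, C=2
So N_AT = 7 and N_GC = 4.
Tm = 2×7 + 4×4 = 30°C

30°C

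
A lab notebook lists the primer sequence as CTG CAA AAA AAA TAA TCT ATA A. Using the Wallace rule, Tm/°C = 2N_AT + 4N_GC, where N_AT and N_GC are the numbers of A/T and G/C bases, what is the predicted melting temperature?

Scanning the sequence gives T=5, G=1, A=13, C=3.
AT pairs contribute 18, GC pairs contribute 4.
Tm = 4·4 + 2·18 = 16 + 36 = 52°C

52°C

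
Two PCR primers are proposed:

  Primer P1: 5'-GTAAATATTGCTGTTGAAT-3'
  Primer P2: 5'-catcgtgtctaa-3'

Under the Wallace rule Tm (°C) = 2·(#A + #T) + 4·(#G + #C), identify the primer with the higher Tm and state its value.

Primer P1: A+T=14, G+C=5 → Tm = 2(14)+4(5) = 48°C
Primer P2: A+T=7, G+C=5 → Tm = 2(7)+4(5) = 34°C
48°C vs 34°C → primer P1 is higher.

Primer P1, 48°C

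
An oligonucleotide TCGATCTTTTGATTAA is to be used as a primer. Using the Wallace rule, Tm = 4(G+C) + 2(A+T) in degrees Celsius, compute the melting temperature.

Scanning the sequence gives C=2, G=2, T=8, A=4.
AT pairs contribute 12, GC pairs contribute 4.
Tm = 2×12 + 4×4 = 40°C

40°C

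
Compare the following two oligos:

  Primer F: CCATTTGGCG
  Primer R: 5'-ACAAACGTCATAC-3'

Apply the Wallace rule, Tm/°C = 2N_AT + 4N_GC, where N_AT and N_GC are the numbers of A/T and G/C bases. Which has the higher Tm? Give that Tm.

Primer F: A+T=4, G+C=6 → Tm = 2(4)+4(6) = 32°C
Primer R: A+T=8, G+C=5 → Tm = 2(8)+4(5) = 36°C
32°C vs 36°C → primer R is higher.

Primer R, 36°C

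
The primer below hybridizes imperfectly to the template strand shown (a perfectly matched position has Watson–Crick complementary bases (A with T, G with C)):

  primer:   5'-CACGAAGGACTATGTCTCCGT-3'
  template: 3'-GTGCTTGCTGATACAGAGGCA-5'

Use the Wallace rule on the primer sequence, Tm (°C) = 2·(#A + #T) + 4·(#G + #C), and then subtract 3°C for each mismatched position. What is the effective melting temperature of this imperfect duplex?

61°C

Primer base counts: A=5, T=5, G=5, C=6 → A+T=10, G+C=11
Perfect-match Tm = 2(10) + 4(11) = 20 + 44 = 64°C
Mismatches (positions where the bases are not complementary): 1 (at position 7)
Effective Tm = 64 − 1×3 = 64 − 3 = 61°C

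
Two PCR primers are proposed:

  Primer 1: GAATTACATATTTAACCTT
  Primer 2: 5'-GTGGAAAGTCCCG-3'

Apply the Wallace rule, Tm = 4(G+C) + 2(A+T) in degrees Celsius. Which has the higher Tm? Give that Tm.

Primer 1: A+T=15, G+C=4 → Tm = 2(15)+4(4) = 46°C
Primer 2: A+T=5, G+C=8 → Tm = 2(5)+4(8) = 42°C
46°C vs 42°C → primer 1 is higher.

Primer 1, 46°C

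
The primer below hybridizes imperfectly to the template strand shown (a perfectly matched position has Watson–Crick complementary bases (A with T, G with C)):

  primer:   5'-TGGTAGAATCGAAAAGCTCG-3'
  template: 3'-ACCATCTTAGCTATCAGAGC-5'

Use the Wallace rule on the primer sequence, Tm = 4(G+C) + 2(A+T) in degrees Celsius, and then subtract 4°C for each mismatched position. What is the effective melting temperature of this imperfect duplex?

Primer base counts: A=7, T=4, G=6, C=3 → A+T=11, G+C=9
Perfect-match Tm = 2(11) + 4(9) = 22 + 36 = 58°C
Mismatches (positions where the bases are not complementary): 3 (at positions 13, 15, 16)
Effective Tm = 58 − 3×4 = 58 − 12 = 46°C

46°C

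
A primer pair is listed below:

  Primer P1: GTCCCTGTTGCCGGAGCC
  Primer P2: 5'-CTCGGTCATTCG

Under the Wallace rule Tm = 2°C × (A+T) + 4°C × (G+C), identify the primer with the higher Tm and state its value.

Primer P1, 62°C

Primer P1: A+T=5, G+C=13 → Tm = 2(5)+4(13) = 62°C
Primer P2: A+T=5, G+C=7 → Tm = 2(5)+4(7) = 38°C
62°C vs 38°C → primer P1 is higher.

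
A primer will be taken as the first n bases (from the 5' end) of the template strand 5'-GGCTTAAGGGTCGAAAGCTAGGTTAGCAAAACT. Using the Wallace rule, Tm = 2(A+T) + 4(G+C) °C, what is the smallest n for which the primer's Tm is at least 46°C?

First 14 bases: GGCTTAAGGGTCGA → Tm = 44°C (< 46°C)
First 15 bases: GGCTTAAGGGTCGAA → Tm = 46°C (≥ 46°C)
Since every base adds ≥2°C, Tm only increases with n, so the threshold is first crossed at n = 15.

n = 15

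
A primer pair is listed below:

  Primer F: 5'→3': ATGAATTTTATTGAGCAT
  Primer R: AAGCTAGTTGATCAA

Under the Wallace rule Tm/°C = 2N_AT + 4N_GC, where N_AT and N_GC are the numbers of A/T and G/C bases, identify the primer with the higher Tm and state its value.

Primer F, 44°C

Primer F: A+T=14, G+C=4 → Tm = 2(14)+4(4) = 44°C
Primer R: A+T=10, G+C=5 → Tm = 2(10)+4(5) = 40°C
44°C vs 40°C → primer F is higher.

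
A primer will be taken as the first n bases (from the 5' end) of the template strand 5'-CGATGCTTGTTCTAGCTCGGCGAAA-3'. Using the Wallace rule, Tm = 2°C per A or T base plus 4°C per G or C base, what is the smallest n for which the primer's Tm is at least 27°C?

n = 9

First 8 bases: CGATGCTT → Tm = 24°C (< 27°C)
First 9 bases: CGATGCTTG → Tm = 28°C (≥ 27°C)
Each additional base adds 2°C (A/T) or 4°C (G/C), so Tm is non-decreasing in n; n = 9 is the first length to reach 27°C.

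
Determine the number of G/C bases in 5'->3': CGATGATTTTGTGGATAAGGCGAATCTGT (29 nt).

Scanning the sequence gives T=10, C=3, A=7, G=9.
G+C = 9 + 3 = 12

12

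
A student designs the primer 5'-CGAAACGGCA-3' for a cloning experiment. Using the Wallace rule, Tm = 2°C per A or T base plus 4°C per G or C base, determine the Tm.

32°C

Base counts: G=3, A=4, C=3, T=0
AT pairs contribute 4, GC pairs contribute 6.
Tm = 2(4) + 4(6) = 8 + 24 = 32°C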